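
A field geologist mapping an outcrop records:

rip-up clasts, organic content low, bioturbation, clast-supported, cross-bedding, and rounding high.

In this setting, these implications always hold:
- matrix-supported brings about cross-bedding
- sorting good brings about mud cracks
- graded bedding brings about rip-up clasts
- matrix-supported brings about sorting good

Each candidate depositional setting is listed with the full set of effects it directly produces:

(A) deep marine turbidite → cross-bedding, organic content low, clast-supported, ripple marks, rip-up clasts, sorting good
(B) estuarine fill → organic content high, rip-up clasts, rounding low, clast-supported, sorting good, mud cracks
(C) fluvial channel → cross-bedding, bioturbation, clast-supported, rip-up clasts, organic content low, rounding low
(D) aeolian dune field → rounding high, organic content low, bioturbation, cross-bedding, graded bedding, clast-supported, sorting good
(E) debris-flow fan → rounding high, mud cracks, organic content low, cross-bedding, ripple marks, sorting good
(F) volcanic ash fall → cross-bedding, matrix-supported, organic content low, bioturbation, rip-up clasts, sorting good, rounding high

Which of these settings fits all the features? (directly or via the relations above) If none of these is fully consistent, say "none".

D

Per-candidate check:
(A) deep marine turbidite — rip-up clasts match; organic content low match; bioturbation miss; clast-supported match; cross-bedding match; rounding high miss
(B) estuarine fill — fails on organic content low, bioturbation, cross-bedding, rounding high (predicts organic content high, not organic content low; predicts rounding low, not rounding high)
(C) fluvial channel — fails on rounding high (predicts rounding low, not rounding high)
(D) aeolian dune field — rip-up clasts match (via graded bedding → rip-up clasts); organic content low match; bioturbation match; clast-supported match; cross-bedding match; rounding high match
(E) debris-flow fan — does not account for rip-up clasts, bioturbation, clast-supported
(F) volcanic ash fall — fails on clast-supported (predicts matrix-supported, not clast-supported)
(D) is the only candidate with no mismatches.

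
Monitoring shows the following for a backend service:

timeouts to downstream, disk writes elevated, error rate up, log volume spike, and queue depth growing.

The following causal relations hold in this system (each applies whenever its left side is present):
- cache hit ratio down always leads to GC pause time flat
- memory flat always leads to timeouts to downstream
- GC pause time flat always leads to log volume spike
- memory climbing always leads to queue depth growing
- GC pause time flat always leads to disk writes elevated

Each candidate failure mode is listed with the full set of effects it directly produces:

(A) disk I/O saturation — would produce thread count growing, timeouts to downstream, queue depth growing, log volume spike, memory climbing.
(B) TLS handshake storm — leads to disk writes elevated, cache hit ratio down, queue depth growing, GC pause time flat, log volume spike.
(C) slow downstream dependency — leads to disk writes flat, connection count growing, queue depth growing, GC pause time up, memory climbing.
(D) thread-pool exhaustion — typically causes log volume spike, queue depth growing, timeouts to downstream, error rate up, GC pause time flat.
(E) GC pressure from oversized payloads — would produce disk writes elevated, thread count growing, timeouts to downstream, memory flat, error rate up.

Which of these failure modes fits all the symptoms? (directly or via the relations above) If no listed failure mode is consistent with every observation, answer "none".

Testing each hypothesis:
(A) disk I/O saturation — does not account for disk writes elevated, error rate up
(B) TLS handshake storm — timeouts to downstream ✗; disk writes elevated ✓; error rate up ✗; log volume spike ✓; queue depth growing ✓
(C) slow downstream dependency — fails on timeouts to downstream, disk writes elevated, error rate up, log volume spike (predicts disk writes flat, not disk writes elevated)
(D) thread-pool exhaustion — timeouts to downstream ✓; disk writes elevated ✓ (via GC pause time flat → disk writes elevated); error rate up ✓; log volume spike ✓; queue depth growing ✓
(E) GC pressure from oversized payloads — does not account for log volume spike, queue depth growing
Only (D) is consistent with every observation.

D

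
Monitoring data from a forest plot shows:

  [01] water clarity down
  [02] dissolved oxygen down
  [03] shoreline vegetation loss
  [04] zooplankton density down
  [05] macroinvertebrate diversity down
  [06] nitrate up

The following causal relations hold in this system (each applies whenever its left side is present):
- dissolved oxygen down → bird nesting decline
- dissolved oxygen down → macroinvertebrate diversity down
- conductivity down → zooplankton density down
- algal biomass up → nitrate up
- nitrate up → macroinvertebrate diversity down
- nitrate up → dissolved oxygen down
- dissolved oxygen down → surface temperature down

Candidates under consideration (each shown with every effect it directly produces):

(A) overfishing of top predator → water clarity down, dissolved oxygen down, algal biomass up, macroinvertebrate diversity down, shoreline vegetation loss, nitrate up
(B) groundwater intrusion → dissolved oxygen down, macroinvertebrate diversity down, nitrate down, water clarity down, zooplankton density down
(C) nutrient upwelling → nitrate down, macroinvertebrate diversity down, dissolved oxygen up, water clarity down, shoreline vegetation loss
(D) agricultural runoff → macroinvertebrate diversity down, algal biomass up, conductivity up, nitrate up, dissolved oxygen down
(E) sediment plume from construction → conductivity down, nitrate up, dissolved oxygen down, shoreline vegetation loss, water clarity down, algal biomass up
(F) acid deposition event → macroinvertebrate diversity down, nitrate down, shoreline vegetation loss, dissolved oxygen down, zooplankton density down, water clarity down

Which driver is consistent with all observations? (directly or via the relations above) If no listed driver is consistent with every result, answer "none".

E

For each candidate, compare predicted effects to what was observed:
(A) overfishing of top predator — water clarity down ✓; dissolved oxygen down ✓; shoreline vegetation loss ✓; zooplankton density down ✗; macroinvertebrate diversity down ✓; nitrate up ✓
(B) groundwater intrusion — water clarity down ✓; dissolved oxygen down ✓; shoreline vegetation loss ✗; zooplankton density down ✓; macroinvertebrate diversity down ✓; nitrate up ✗
(C) nutrient upwelling — water clarity down ✓; dissolved oxygen down ✗; shoreline vegetation loss ✓; zooplankton density down ✗; macroinvertebrate diversity down ✓; nitrate up ✗
(D) agricultural runoff — does not account for water clarity down, shoreline vegetation loss, zooplankton density down
(E) sediment plume from construction — accounts for every observation (zooplankton density down through conductivity down → zooplankton density down)
(F) acid deposition event — fails on nitrate up (predicts nitrate down, not nitrate up)
(E) is the only candidate with no mismatches.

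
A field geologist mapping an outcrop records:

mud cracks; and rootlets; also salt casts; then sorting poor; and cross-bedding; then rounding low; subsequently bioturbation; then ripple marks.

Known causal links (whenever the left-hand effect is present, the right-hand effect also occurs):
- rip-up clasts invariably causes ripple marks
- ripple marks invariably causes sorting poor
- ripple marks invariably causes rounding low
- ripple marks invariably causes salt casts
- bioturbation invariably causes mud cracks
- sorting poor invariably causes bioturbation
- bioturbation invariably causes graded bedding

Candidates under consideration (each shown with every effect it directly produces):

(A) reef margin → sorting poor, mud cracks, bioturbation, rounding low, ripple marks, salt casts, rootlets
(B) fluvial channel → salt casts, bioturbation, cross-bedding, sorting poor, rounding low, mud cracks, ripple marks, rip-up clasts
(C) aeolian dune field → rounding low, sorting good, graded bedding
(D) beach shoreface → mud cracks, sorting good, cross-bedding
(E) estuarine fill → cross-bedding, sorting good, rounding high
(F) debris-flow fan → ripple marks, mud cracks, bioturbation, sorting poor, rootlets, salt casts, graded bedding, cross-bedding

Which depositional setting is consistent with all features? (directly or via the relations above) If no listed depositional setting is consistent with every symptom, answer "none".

F

For each candidate, compare predicted effects to what was observed:
(A) reef margin — does not account for cross-bedding
(B) fluvial channel — mud cracks match; rootlets miss; salt casts match; sorting poor match; cross-bedding match; rounding low match; bioturbation match; ripple marks match
(C) aeolian dune field — mud cracks miss; rootlets miss; salt casts miss; sorting poor miss; cross-bedding miss; rounding low match; bioturbation miss; ripple marks miss
(D) beach shoreface — mud cracks match; rootlets miss; salt casts miss; sorting poor miss; cross-bedding match; rounding low miss; bioturbation miss; ripple marks miss
(E) estuarine fill — mud cracks miss; rootlets miss; salt casts miss; sorting poor miss; cross-bedding match; rounding low miss; bioturbation miss; ripple marks miss
(F) debris-flow fan — accounts for every observation (rounding low via ripple marks → rounding low)
(F) is the only candidate with no mismatches.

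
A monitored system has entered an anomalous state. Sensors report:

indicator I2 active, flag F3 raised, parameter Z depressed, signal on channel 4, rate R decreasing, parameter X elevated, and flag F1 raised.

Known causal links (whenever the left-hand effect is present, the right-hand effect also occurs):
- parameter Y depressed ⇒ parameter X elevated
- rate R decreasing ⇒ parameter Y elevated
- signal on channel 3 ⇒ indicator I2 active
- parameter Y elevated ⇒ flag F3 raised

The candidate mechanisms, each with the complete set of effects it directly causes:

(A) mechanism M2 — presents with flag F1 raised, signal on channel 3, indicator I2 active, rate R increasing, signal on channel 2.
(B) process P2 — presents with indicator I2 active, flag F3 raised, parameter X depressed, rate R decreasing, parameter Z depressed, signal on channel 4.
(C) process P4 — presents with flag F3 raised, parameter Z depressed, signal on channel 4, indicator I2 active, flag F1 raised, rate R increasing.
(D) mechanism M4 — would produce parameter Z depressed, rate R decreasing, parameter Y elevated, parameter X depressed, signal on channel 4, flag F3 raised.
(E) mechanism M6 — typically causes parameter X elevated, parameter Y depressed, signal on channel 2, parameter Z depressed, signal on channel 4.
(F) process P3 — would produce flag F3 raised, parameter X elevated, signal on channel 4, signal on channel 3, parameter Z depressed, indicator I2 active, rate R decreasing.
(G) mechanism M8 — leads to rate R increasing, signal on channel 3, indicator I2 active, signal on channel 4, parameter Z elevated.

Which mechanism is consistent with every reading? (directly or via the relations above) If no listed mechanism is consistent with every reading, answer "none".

none

For each candidate, compare predicted effects to what was observed:
(A) mechanism M2 — fails on flag F3 raised, parameter Z depressed, signal on channel 4, rate R decreasing, parameter X elevated (predicts rate R increasing, not rate R decreasing)
(B) process P2 — indicator I2 active ✓; flag F3 raised ✓; parameter Z depressed ✓; signal on channel 4 ✓; rate R decreasing ✓; parameter X elevated ✗; flag F1 raised ✗
(C) process P4 — fails on rate R decreasing, parameter X elevated (predicts rate R increasing, not rate R decreasing)
(D) mechanism M4 — fails on indicator I2 active, parameter X elevated, flag F1 raised (predicts parameter X depressed, not parameter X elevated)
(E) mechanism M6 — does not account for indicator I2 active, flag F3 raised, rate R decreasing, flag F1 raised
(F) process P3 — does not account for flag F1 raised
(G) mechanism M8 — indicator I2 active ✓; flag F3 raised ✗; parameter Z depressed ✗; signal on channel 4 ✓; rate R decreasing ✗; parameter X elevated ✗; flag F1 raised ✗
No candidate is consistent with all observations.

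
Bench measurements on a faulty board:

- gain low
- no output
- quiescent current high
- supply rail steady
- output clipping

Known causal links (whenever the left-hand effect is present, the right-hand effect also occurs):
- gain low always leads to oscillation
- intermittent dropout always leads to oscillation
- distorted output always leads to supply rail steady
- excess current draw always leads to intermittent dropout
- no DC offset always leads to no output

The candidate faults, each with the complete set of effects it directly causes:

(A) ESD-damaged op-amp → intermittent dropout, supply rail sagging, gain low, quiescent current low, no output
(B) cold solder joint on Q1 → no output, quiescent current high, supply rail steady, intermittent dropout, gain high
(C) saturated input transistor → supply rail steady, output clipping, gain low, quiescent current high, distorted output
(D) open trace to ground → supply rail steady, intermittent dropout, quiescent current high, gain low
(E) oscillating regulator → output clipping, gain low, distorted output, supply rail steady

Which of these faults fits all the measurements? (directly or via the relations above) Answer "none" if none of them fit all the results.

none

Per-candidate check:
(A) ESD-damaged op-amp — gain low match; no output match; quiescent current high miss; supply rail steady miss; output clipping miss
(B) cold solder joint on Q1 — fails on gain low, output clipping (predicts gain high, not gain low)
(C) saturated input transistor — does not account for no output
(D) open trace to ground — does not account for no output, output clipping
(E) oscillating regulator — gain low match; no output miss; quiescent current high miss; supply rail steady match; output clipping match
No candidate is consistent with all observations.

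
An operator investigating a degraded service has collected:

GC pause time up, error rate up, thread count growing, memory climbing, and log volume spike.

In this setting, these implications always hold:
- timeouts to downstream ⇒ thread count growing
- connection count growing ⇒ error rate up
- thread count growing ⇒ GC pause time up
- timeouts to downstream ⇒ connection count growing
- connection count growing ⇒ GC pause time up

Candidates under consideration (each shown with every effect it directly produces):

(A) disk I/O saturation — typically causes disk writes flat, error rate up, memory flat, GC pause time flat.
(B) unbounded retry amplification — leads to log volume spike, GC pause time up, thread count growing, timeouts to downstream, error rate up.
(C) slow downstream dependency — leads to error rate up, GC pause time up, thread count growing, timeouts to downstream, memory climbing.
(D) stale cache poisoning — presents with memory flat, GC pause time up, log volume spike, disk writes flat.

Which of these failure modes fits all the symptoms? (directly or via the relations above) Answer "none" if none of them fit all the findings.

none

Testing each hypothesis:
(A) disk I/O saturation — fails on GC pause time up, thread count growing, memory climbing, log volume spike (predicts GC pause time flat, not GC pause time up; predicts memory flat, not memory climbing)
(B) unbounded retry amplification — does not account for memory climbing
(C) slow downstream dependency — GC pause time up yes; error rate up yes; thread count growing yes; memory climbing yes; log volume spike NO
(D) stale cache poisoning — GC pause time up yes; error rate up NO; thread count growing NO; memory climbing NO; log volume spike yes
No candidate is consistent with all observations.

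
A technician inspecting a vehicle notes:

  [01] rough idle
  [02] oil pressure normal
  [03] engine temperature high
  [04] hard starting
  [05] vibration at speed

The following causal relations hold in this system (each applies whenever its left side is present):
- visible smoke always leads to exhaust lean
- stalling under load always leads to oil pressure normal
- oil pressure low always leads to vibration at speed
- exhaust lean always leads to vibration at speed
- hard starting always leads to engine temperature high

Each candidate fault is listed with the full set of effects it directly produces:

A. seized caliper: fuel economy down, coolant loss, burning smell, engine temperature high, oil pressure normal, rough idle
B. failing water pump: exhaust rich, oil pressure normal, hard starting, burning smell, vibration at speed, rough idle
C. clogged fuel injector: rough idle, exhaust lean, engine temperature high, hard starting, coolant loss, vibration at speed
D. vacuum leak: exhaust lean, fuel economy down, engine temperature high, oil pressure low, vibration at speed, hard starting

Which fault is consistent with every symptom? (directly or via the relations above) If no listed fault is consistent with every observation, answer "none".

Testing each hypothesis:
(A) seized caliper — rough idle ✓; oil pressure normal ✓; engine temperature high ✓; hard starting ✗; vibration at speed ✗
(B) failing water pump — rough idle ✓; oil pressure normal ✓; engine temperature high ✓ (through hard starting → engine temperature high); hard starting ✓; vibration at speed ✓
(C) clogged fuel injector — rough idle ✓; oil pressure normal ✗; engine temperature high ✓; hard starting ✓; vibration at speed ✓
(D) vacuum leak — rough idle ✗; oil pressure normal ✗; engine temperature high ✓; hard starting ✓; vibration at speed ✓
(B) alone accounts for all the evidence.

B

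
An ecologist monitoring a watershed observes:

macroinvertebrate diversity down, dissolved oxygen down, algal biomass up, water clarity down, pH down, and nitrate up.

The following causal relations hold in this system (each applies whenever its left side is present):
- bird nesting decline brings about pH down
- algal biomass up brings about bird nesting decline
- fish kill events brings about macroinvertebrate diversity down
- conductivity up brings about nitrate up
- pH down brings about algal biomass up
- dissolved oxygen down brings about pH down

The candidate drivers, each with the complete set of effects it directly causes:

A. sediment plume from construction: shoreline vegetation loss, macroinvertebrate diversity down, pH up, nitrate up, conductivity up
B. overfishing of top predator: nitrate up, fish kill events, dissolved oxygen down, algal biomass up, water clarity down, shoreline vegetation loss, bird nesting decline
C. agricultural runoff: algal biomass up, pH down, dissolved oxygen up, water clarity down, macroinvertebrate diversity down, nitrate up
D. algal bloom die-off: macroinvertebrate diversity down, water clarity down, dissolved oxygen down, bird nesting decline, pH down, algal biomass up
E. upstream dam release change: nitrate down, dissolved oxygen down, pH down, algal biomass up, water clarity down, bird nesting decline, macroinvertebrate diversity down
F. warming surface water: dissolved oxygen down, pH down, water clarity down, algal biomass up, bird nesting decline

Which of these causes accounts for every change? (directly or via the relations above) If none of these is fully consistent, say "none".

Testing each hypothesis:
(A) sediment plume from construction — fails on dissolved oxygen down, algal biomass up, water clarity down, pH down (predicts pH up, not pH down)
(B) overfishing of top predator — accounts for every observation (macroinvertebrate diversity down via fish kill events → macroinvertebrate diversity down)
(C) agricultural runoff — fails on dissolved oxygen down (predicts dissolved oxygen up, not dissolved oxygen down)
(D) algal bloom die-off — macroinvertebrate diversity down ✓; dissolved oxygen down ✓; algal biomass up ✓; water clarity down ✓; pH down ✓; nitrate up ✗
(E) upstream dam release change — macroinvertebrate diversity down ✓; dissolved oxygen down ✓; algal biomass up ✓; water clarity down ✓; pH down ✓; nitrate up ✗
(F) warming surface water — macroinvertebrate diversity down ✗; dissolved oxygen down ✓; algal biomass up ✓; water clarity down ✓; pH down ✓; nitrate up ✗
(B) is the only candidate with no mismatches.

B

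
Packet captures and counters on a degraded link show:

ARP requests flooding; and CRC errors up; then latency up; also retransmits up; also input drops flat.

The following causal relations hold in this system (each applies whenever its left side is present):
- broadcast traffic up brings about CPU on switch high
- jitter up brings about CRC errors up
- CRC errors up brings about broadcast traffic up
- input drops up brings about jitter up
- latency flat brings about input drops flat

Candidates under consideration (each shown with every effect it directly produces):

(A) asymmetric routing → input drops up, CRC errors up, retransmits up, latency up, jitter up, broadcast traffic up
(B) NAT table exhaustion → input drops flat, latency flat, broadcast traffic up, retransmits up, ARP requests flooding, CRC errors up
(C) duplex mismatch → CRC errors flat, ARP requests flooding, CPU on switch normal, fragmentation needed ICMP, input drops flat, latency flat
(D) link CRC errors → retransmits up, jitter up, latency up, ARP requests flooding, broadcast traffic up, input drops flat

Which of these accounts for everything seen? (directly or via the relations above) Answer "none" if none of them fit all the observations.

Checking each candidate against the observations:
(A) asymmetric routing — ARP requests flooding miss; CRC errors up match; latency up match; retransmits up match; input drops flat miss
(B) NAT table exhaustion — fails on latency up (predicts latency flat, not latency up)
(C) duplex mismatch — ARP requests flooding match; CRC errors up miss; latency up miss; retransmits up miss; input drops flat match
(D) link CRC errors — ARP requests flooding match; CRC errors up match (via jitter up → CRC errors up); latency up match; retransmits up match; input drops flat match
(D) alone accounts for all the evidence.

D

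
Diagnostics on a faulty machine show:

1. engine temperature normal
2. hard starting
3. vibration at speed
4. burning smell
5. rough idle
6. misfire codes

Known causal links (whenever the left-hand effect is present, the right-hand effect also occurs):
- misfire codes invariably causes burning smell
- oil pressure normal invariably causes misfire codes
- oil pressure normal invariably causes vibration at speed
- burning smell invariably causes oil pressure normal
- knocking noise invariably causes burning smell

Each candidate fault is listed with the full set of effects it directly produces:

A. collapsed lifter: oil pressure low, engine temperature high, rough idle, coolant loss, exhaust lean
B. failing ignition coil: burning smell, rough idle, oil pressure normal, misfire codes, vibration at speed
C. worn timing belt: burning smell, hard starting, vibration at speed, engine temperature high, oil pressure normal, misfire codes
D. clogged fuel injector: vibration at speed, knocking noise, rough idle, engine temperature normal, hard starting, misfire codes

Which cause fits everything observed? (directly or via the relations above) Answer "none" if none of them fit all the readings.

D

For each candidate, compare predicted effects to what was observed:
(A) collapsed lifter — engine temperature normal NO; hard starting NO; vibration at speed NO; burning smell NO; rough idle yes; misfire codes NO
(B) failing ignition coil — engine temperature normal NO; hard starting NO; vibration at speed yes; burning smell yes; rough idle yes; misfire codes yes
(C) worn timing belt — engine temperature normal NO; hard starting yes; vibration at speed yes; burning smell yes; rough idle NO; misfire codes yes
(D) clogged fuel injector — engine temperature normal yes; hard starting yes; vibration at speed yes; burning smell yes (via knocking noise → burning smell); rough idle yes; misfire codes yes
Only (D) is consistent with every observation.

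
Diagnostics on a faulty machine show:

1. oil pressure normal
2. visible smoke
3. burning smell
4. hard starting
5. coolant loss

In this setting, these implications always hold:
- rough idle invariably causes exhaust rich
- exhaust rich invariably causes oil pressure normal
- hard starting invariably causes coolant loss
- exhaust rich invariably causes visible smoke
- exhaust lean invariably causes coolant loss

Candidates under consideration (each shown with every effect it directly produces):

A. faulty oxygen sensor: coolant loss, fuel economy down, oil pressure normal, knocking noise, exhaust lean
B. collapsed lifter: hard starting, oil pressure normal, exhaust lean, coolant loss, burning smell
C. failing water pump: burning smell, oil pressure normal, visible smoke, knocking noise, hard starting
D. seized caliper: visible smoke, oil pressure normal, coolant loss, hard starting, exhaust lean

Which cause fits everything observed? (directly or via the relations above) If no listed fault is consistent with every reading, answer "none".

C

Per-candidate check:
(A) faulty oxygen sensor — oil pressure normal match; visible smoke miss; burning smell miss; hard starting miss; coolant loss match
(B) collapsed lifter — does not account for visible smoke
(C) failing water pump — accounts for every observation (coolant loss by hard starting → coolant loss)
(D) seized caliper — oil pressure normal match; visible smoke match; burning smell miss; hard starting match; coolant loss match
(C) alone accounts for all the evidence.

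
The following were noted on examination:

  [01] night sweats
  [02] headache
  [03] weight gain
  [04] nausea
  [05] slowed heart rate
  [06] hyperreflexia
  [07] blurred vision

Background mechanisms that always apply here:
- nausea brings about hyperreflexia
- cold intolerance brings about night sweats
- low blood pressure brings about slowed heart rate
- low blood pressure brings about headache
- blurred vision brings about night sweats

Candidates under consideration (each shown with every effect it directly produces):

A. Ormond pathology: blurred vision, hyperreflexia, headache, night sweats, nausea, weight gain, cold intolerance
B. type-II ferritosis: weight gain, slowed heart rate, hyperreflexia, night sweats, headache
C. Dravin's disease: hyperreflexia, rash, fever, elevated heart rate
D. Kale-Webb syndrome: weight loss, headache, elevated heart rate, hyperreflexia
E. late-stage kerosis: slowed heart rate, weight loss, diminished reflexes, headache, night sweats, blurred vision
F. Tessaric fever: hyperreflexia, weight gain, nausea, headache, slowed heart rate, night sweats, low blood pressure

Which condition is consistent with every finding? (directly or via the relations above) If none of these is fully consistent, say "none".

none

Testing each hypothesis:
(A) Ormond pathology — does not account for slowed heart rate
(B) type-II ferritosis — does not account for nausea, blurred vision
(C) Dravin's disease — fails on night sweats, headache, weight gain, nausea, slowed heart rate, blurred vision (predicts elevated heart rate, not slowed heart rate)
(D) Kale-Webb syndrome — fails on night sweats, weight gain, nausea, slowed heart rate, blurred vision (predicts weight loss, not weight gain; predicts elevated heart rate, not slowed heart rate)
(E) late-stage kerosis — fails on weight gain, nausea, hyperreflexia (predicts weight loss, not weight gain; predicts diminished reflexes, not hyperreflexia)
(F) Tessaric fever — night sweats +; headache +; weight gain +; nausea +; slowed heart rate +; hyperreflexia +; blurred vision -
Every candidate fails on at least one observation.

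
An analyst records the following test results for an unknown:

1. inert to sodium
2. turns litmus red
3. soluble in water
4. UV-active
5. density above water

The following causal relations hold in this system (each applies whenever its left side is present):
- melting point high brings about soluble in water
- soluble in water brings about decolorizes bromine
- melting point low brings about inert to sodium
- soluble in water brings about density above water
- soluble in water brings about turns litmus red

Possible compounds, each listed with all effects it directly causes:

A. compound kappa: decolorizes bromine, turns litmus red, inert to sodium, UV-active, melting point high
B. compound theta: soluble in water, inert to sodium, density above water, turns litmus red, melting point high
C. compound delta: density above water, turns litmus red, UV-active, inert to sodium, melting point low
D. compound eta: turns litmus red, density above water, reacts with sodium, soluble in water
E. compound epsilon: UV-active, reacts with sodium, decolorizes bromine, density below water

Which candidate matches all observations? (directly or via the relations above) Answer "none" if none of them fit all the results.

A

For each candidate, compare predicted effects to what was observed:
(A) compound kappa — accounts for every observation (soluble in water via melting point high → soluble in water)
(B) compound theta — does not account for UV-active
(C) compound delta — does not account for soluble in water
(D) compound eta — inert to sodium ✗; turns litmus red ✓; soluble in water ✓; UV-active ✗; density above water ✓
(E) compound epsilon — fails on inert to sodium, turns litmus red, soluble in water, density above water (predicts reacts with sodium, not inert to sodium; predicts density below water, not density above water)
Only (A) is consistent with every observation.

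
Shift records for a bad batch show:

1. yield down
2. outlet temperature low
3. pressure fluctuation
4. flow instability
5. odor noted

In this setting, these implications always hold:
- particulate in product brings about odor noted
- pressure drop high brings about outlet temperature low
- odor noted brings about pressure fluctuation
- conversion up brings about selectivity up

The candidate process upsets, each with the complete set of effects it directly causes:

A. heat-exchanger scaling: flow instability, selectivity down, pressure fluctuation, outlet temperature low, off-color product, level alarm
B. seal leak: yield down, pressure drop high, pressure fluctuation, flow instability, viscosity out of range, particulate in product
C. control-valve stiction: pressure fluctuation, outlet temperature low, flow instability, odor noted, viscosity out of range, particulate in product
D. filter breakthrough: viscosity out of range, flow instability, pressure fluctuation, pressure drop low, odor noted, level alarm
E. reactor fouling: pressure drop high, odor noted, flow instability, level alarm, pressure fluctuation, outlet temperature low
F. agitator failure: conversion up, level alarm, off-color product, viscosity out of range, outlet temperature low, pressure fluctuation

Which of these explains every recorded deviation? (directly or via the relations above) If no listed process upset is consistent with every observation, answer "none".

B

For each candidate, compare predicted effects to what was observed:
(A) heat-exchanger scaling — yield down ✗; outlet temperature low ✓; pressure fluctuation ✓; flow instability ✓; odor noted ✗
(B) seal leak — accounts for every observation (outlet temperature low by pressure drop high → outlet temperature low)
(C) control-valve stiction — yield down ✗; outlet temperature low ✓; pressure fluctuation ✓; flow instability ✓; odor noted ✓
(D) filter breakthrough — yield down ✗; outlet temperature low ✗; pressure fluctuation ✓; flow instability ✓; odor noted ✓
(E) reactor fouling — does not account for yield down
(F) agitator failure — does not account for yield down, flow instability, odor noted
(B) is the only candidate with no mismatches.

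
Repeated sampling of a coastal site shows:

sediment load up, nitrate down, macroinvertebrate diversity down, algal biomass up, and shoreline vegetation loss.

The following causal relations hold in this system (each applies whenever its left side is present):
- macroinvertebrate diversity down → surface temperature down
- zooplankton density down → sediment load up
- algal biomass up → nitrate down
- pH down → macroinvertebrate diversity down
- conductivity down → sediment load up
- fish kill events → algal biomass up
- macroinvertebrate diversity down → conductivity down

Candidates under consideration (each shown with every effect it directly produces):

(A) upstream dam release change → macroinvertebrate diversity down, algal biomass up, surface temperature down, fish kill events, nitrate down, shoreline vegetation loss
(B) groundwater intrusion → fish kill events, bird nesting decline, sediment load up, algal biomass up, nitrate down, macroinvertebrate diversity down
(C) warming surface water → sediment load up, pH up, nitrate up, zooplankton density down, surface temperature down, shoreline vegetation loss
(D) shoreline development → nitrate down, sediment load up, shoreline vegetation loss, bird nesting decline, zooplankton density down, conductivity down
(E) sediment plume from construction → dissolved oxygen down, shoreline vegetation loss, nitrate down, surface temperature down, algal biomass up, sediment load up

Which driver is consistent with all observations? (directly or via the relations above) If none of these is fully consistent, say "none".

Testing each hypothesis:
(A) upstream dam release change — sediment load up + (by macroinvertebrate diversity down → conductivity down → sediment load up); nitrate down +; macroinvertebrate diversity down +; algal biomass up +; shoreline vegetation loss +
(B) groundwater intrusion — does not account for shoreline vegetation loss
(C) warming surface water — fails on nitrate down, macroinvertebrate diversity down, algal biomass up (predicts nitrate up, not nitrate down)
(D) shoreline development — sediment load up +; nitrate down +; macroinvertebrate diversity down -; algal biomass up -; shoreline vegetation loss +
(E) sediment plume from construction — does not account for macroinvertebrate diversity down
Only (A) is consistent with every observation.

A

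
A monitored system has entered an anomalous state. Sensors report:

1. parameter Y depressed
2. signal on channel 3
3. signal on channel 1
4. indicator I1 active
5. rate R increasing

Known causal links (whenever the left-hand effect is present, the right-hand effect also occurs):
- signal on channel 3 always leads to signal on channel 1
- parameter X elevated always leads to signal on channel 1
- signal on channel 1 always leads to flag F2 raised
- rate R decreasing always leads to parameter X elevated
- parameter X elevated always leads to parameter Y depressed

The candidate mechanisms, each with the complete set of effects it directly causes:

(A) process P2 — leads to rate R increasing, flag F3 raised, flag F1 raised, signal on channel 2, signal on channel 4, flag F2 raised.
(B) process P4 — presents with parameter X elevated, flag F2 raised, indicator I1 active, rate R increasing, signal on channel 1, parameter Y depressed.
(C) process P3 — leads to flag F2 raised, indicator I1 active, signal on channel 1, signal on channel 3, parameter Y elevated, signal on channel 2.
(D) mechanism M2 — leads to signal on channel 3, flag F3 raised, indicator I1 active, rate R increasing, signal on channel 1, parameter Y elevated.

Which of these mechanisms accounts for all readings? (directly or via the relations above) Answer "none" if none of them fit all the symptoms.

Per-candidate check:
(A) process P2 — does not account for parameter Y depressed, signal on channel 3, signal on channel 1, indicator I1 active
(B) process P4 — does not account for signal on channel 3
(C) process P3 — fails on parameter Y depressed, rate R increasing (predicts parameter Y elevated, not parameter Y depressed)
(D) mechanism M2 — parameter Y depressed NO; signal on channel 3 yes; signal on channel 1 yes; indicator I1 active yes; rate R increasing yes
Every candidate fails on at least one observation.

none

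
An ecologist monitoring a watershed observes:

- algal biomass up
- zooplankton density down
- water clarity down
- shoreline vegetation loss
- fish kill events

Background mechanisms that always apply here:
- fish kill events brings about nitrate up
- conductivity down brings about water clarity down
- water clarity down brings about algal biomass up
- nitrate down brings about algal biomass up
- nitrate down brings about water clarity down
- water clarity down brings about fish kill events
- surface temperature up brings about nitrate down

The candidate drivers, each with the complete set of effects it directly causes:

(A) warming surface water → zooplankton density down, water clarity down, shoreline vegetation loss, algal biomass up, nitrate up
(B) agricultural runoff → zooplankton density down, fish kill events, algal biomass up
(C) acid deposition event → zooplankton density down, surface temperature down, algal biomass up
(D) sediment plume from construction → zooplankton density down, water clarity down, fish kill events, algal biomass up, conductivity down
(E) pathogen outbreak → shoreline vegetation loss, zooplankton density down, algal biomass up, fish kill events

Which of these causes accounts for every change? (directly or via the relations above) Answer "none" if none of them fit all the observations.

A

Testing each hypothesis:
(A) warming surface water — accounts for every observation (fish kill events via water clarity down → fish kill events)
(B) agricultural runoff — algal biomass up +; zooplankton density down +; water clarity down -; shoreline vegetation loss -; fish kill events +
(C) acid deposition event — algal biomass up +; zooplankton density down +; water clarity down -; shoreline vegetation loss -; fish kill events -
(D) sediment plume from construction — algal biomass up +; zooplankton density down +; water clarity down +; shoreline vegetation loss -; fish kill events +
(E) pathogen outbreak — does not account for water clarity down
Only (A) is consistent with every observation.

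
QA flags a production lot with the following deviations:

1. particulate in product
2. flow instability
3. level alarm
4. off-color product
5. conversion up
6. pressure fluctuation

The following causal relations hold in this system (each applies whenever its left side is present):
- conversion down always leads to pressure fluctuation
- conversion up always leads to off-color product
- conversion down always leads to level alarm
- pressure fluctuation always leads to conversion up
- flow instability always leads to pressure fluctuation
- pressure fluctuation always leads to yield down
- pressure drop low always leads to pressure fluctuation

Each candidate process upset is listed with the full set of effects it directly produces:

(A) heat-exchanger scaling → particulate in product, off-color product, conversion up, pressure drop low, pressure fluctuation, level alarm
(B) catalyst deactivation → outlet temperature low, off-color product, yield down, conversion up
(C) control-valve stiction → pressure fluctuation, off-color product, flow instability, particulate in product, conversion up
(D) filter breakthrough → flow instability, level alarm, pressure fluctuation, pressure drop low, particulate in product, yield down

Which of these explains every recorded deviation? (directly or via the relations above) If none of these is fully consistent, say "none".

D

Per-candidate check:
(A) heat-exchanger scaling — does not account for flow instability
(B) catalyst deactivation — does not account for particulate in product, flow instability, level alarm, pressure fluctuation
(C) control-valve stiction — particulate in product +; flow instability +; level alarm -; off-color product +; conversion up +; pressure fluctuation +
(D) filter breakthrough — accounts for every observation (off-color product through pressure fluctuation → conversion up → off-color product)
(D) is the only candidate with no mismatches.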